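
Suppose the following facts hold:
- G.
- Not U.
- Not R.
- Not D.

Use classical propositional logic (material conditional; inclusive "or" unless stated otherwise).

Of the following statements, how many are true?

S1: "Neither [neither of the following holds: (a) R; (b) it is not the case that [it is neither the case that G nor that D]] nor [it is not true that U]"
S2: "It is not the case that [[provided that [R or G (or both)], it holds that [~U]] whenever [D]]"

S1: Formalization: (R nor not (G nor D)) nor not U

G nor D = True nor False = False
not (G nor D) = not False = True
R nor not (G nor D) = False nor True = False
not U = not False = True
(R nor not (G nor D)) nor not U = False nor True = False
So S1 is false.

S2: In symbols: not (D -> ((R or G) -> not U))

R or G = False or True = True
not U = not False = True
(R or G) -> not U = True -> True = True
D -> ((R or G) -> not U) = False -> True = True
not (D -> ((R or G) -> not U)) = not True = False
So S2 is false.

0 of the 2 statements are true (none).

0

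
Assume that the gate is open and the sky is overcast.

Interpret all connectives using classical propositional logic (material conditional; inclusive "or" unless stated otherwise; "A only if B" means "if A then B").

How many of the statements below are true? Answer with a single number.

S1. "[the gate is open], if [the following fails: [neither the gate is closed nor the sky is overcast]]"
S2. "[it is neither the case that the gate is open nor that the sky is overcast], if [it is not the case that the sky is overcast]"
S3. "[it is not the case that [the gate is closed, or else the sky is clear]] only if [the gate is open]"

3

Let P = "the gate is open" (True), Q = "the sky is overcast" (True).

S1: This is not (not P nor Q) -> P.

not P = not True = False
not P nor Q = False nor True = False
not (not P nor Q) = not False = True
not (not P nor Q) -> P = True -> True = True
So S1 is true.

S2: Parsed as not Q -> (P nor Q)

not Q = not True = False
P nor Q = True nor True = False
not Q -> (P nor Q) = False -> False = True
So S2 is true.

S3: In symbols: not (not P or not Q) -> P

not P = not True = False
not Q = not True = False
not P or not Q = False or False = False
not (not P or not Q) = not False = True
not (not P or not Q) -> P = True -> True = True
Hence S3 is true.

3 of the 3 statements are true (S1, S2, S3).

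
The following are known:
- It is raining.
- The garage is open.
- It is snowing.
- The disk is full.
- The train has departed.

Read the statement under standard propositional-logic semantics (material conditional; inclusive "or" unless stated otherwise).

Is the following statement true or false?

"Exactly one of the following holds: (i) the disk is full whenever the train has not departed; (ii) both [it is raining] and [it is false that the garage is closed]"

False

Let P = "the train has departed" (T), L = "the disk is full" (T), Q = "it is raining" (T), N = "the garage is closed" (F).
In symbols: (¬P → L) ⊕ (Q ∧ ¬N)

¬P = ¬T = F
¬P → L = F → T = T
¬N = ¬F = T
Q ∧ ¬N = T ∧ T = T
(¬P → L) ⊕ (Q ∧ ¬N) = T ⊕ T = F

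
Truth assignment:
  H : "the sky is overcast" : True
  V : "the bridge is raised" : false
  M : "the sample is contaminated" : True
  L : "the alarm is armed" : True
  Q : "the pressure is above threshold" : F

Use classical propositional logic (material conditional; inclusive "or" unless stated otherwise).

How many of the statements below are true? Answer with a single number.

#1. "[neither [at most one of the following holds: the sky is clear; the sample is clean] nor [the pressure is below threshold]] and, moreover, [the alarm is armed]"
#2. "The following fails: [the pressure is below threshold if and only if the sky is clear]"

#1: Formalization: ((not H nand not M) nor not Q) and L

not H = not True = False
not M = not True = False
not H nand not M = False nand False = True
not Q = not False = True
(not H nand not M) nor not Q = True nor True = False
((not H nand not M) nor not Q) and L = False and True = False
Hence #1 is false.

#2: In symbols: not (not Q iff not H)

not Q = not False = True
not H = not True = False
not Q iff not H = True iff False = False
not (not Q iff not H) = not False = True
So #2 is true.

1 of the 2 statements is true.

1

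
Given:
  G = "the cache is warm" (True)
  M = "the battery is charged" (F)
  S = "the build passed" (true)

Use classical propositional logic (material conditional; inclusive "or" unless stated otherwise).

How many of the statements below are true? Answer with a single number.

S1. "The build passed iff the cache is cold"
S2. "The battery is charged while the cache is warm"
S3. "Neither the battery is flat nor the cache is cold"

S1: This is S <-> ~G.

~G = ~T = F
S <-> ~G = T <-> F = F
So S1 is false.

S2: This is M & G.

M & G = F & T = F
Hence S2 is false.

S3: Formalization: ~M nor ~G

~M = ~F = T
~G = ~T = F
~M nor ~G = T nor F = F
So S3 is false.

0 of the 3 statements are true (none).

0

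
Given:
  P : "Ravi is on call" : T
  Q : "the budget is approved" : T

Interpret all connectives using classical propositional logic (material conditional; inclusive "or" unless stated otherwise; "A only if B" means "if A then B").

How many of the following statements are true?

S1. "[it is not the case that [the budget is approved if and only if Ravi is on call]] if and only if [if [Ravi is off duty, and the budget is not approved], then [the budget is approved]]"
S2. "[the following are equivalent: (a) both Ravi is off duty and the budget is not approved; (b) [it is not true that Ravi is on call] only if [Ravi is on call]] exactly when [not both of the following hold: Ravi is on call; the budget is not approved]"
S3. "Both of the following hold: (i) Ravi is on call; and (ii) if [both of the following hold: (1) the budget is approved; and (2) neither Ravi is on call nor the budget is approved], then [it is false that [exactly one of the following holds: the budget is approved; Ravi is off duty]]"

S1: This is ¬(Q ↔ P) ↔ ((¬P ∧ ¬Q) → Q).

Q ↔ P = T ↔ T = T
¬(Q ↔ P) = ¬T = F
¬P = ¬T = F
¬Q = ¬T = F
¬P ∧ ¬Q = F ∧ F = F
(¬P ∧ ¬Q) → Q = F → T = T
¬(Q ↔ P) ↔ ((¬P ∧ ¬Q) → Q) = F ↔ T = F
So S1 is false.

S2: Parsed as ((¬P ∧ ¬Q) ↔ (¬P → P)) ↔ (P ↑ ¬Q)

¬P = ¬T = F
¬Q = ¬T = F
¬P ∧ ¬Q = F ∧ F = F
¬P = ¬T = F
¬P → P = F → T = T
(¬P ∧ ¬Q) ↔ (¬P → P) = F ↔ T = F
¬Q = ¬T = F
P ↑ ¬Q = T ↑ F = T
((¬P ∧ ¬Q) ↔ (¬P → P)) ↔ (P ↑ ¬Q) = F ↔ T = F
Thus S2 is false.

S3: Formalization: P ∧ ((Q ∧ (P ↓ Q)) → ¬(Q ⊕ ¬P))

P ↓ Q = T ↓ T = F
Q ∧ (P ↓ Q) = T ∧ F = F
¬P = ¬T = F
Q ⊕ ¬P = T ⊕ F = T
¬(Q ⊕ ¬P) = ¬T = F
(Q ∧ (P ↓ Q)) → ¬(Q ⊕ ¬P) = F → F = T
P ∧ ((Q ∧ (P ↓ Q)) → ¬(Q ⊕ ¬P)) = T ∧ T = T
So S3 is true.

True statements: 1.

1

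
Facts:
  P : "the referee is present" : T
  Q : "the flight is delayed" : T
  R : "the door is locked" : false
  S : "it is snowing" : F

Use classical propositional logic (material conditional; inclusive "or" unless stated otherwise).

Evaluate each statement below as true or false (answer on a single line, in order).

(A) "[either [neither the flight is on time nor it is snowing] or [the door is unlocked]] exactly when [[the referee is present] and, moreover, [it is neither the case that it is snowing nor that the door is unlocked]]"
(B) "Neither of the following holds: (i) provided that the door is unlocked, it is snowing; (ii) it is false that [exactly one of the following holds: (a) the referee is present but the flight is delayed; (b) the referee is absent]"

(A): This is ((¬Q ↓ S) ∨ ¬R) ↔ (P ∧ (S ↓ ¬R)).

¬Q = ¬T = F
¬Q ↓ S = F ↓ F = T
¬R = ¬F = T
(¬Q ↓ S) ∨ ¬R = T ∨ T = T
¬R = ¬F = T
S ↓ ¬R = F ↓ T = F
P ∧ (S ↓ ¬R) = T ∧ F = F
((¬Q ↓ S) ∨ ¬R) ↔ (P ∧ (S ↓ ¬R)) = T ↔ F = F
So (A) is false.

(B): Formalization: (¬R → S) ↓ ¬((P ∧ Q) ⊕ ¬P)

¬R = ¬F = T
¬R → S = T → F = F
P ∧ Q = T ∧ T = T
¬P = ¬T = F
(P ∧ Q) ⊕ ¬P = T ⊕ F = T
¬((P ∧ Q) ⊕ ¬P) = ¬T = F
(¬R → S) ↓ ¬((P ∧ Q) ⊕ ¬P) = F ↓ F = T
So (B) is true.

(A) false / (B) true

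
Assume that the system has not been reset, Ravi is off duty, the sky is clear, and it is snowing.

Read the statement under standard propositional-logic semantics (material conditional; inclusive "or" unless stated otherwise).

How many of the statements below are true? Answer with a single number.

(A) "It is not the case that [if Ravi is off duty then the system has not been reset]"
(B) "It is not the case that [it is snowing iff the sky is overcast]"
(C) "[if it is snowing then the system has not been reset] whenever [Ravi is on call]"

Let P = "Ravi is on call" (F), M = "the system has been reset" (F), H = "it is snowing" (T), W = "the sky is overcast" (F).

(A): This is ~(~P -> ~M).

~P = ~F = T
~M = ~F = T
~P -> ~M = T -> T = T
~(~P -> ~M) = ~T = F
Thus (A) is false.

(B): Formalization: ~(H <-> W)

H <-> W = T <-> F = F
~(H <-> W) = ~F = T
Thus (B) is true.

(C): Parsed as P -> (H -> ~M)

~M = ~F = T
H -> ~M = T -> T = T
P -> (H -> ~M) = F -> T = T
So (C) is true.

True statements: 2 ((B), (C)).

2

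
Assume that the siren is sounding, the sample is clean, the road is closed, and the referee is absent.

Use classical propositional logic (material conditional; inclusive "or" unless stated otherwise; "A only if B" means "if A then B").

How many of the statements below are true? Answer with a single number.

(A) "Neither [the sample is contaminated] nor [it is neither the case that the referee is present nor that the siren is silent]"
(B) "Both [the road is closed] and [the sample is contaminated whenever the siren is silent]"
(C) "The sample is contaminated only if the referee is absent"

2

Let P = "the sample is contaminated" (False), Q = "the referee is present" (False), G = "the siren is sounding" (True), N = "the road is closed" (True).

(A): In symbols: P nor (Q nor not G)

not G = not True = False
Q nor not G = False nor False = True
P nor (Q nor not G) = False nor True = False
Thus (A) is false.

(B): This is N and (not G -> P).

not G = not True = False
not G -> P = False -> False = True
N and (not G -> P) = True and True = True
Hence (B) is true.

(C): Parsed as P -> not Q

not Q = not False = True
P -> not Q = False -> True = True
Thus (C) is true.

Count: 2.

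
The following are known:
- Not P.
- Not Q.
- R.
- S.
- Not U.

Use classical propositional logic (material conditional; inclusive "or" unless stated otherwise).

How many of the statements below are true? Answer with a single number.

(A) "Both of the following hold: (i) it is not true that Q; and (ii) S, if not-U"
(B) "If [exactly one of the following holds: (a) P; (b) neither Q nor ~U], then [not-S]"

(A): Parsed as ~Q & (~U -> S)

~Q = ~F = T
~U = ~F = T
~U -> S = T -> T = T
~Q & (~U -> S) = T & T = T
Hence (A) is true.

(B): Parsed as (P xor (Q nor ~U)) -> ~S

~U = ~F = T
Q nor ~U = F nor T = F
P xor (Q nor ~U) = F xor F = F
~S = ~T = F
(P xor (Q nor ~U)) -> ~S = F -> F = T
Thus (B) is true.

2 of the 2 statements are true.

2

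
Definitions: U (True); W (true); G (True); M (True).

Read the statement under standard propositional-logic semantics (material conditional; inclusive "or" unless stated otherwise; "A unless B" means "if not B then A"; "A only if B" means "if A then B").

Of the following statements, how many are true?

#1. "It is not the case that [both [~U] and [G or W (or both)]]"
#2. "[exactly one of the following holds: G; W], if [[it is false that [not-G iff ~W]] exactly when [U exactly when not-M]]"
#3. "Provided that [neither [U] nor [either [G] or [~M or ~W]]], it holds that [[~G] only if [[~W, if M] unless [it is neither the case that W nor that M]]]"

#1: In symbols: not (not U and (G or W))

not U = not True = False
G or W = True or True = True
not U and (G or W) = False and True = False
not (not U and (G or W)) = not False = True
Hence #1 is true.

#2: In symbols: (not (not G iff not W) iff (U iff not M)) -> (G xor W)

not G = not True = False
not W = not True = False
not G iff not W = False iff False = True
not (not G iff not W) = not True = False
not M = not True = False
U iff not M = True iff False = False
not (not G iff not W) iff (U iff not M) = False iff False = True
G xor W = True xor True = False
(not (not G iff not W) iff (U iff not M)) -> (G xor W) = True -> False = False
Thus #2 is false.

#3: Parsed as (U nor (G or (not M or not W))) -> (not G -> ((M -> not W) or (W nor M)))

not M = not True = False
not W = not True = False
not M or not W = False or False = False
G or (not M or not W) = True or False = True
U nor (G or (not M or not W)) = True nor True = False
not G = not True = False
not W = not True = False
M -> not W = True -> False = False
W nor M = True nor True = False
(M -> not W) or (W nor M) = False or False = False
not G -> ((M -> not W) or (W nor M)) = False -> False = True
(U nor (G or (not M or not W))) -> (not G -> ((M -> not W) or (W nor M))) = False -> True = True
Hence #3 is true.

2 of the 3 statements are true.

2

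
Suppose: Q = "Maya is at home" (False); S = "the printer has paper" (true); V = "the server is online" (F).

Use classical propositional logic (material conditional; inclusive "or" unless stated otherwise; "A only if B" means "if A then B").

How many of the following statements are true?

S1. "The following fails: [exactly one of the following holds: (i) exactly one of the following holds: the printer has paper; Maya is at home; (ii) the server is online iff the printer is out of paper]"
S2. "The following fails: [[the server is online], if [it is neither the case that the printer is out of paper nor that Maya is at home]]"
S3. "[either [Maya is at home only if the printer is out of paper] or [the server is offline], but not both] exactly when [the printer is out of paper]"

S1: Parsed as ¬((S ⊕ Q) ⊕ (V ↔ ¬S))

S ⊕ Q = T ⊕ F = T
¬S = ¬T = F
V ↔ ¬S = F ↔ F = T
(S ⊕ Q) ⊕ (V ↔ ¬S) = T ⊕ T = F
¬((S ⊕ Q) ⊕ (V ↔ ¬S)) = ¬F = T
Hence S1 is true.

S2: Formalization: ¬((¬S ↓ Q) → V)

¬S = ¬T = F
¬S ↓ Q = F ↓ F = T
(¬S ↓ Q) → V = T → F = F
¬((¬S ↓ Q) → V) = ¬F = T
So S2 is true.

S3: Formalization: ((Q → ¬S) ⊕ ¬V) ↔ ¬S

¬S = ¬T = F
Q → ¬S = F → F = T
¬V = ¬F = T
(Q → ¬S) ⊕ ¬V = T ⊕ T = F
¬S = ¬T = F
((Q → ¬S) ⊕ ¬V) ↔ ¬S = F ↔ F = T
Thus S3 is true.

3 of the 3 statements are true.

3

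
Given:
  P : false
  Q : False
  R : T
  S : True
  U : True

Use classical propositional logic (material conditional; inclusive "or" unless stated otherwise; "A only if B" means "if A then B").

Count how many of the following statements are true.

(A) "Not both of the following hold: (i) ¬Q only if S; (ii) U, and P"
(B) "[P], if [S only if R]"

1

(A): In symbols: (¬Q → S) ↑ (U ∧ P)

¬Q = ¬F = T
¬Q → S = T → T = T
U ∧ P = T ∧ F = F
(¬Q → S) ↑ (U ∧ P) = T ↑ F = T
So (A) is true.

(B): This is (S → R) → P.

S → R = T → T = T
(S → R) → P = T → F = F
So (B) is false.

True statements: 1 ((A)).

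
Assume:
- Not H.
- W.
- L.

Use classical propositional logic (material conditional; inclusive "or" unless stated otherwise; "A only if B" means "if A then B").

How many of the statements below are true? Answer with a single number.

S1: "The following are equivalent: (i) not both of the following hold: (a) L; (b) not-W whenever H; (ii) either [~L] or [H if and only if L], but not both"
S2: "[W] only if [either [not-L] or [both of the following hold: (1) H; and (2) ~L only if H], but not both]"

1

S1: Formalization: (L nand (H -> ~W)) <-> (~L xor (H <-> L))

~W = ~T = F
H -> ~W = F -> F = T
L nand (H -> ~W) = T nand T = F
~L = ~T = F
H <-> L = F <-> T = F
~L xor (H <-> L) = F xor F = F
(L nand (H -> ~W)) <-> (~L xor (H <-> L)) = F <-> F = T
So S1 is true.

S2: Formalization: W -> (~L xor (H & (~L -> H)))

~L = ~T = F
~L = ~T = F
~L -> H = F -> F = T
H & (~L -> H) = F & T = F
~L xor (H & (~L -> H)) = F xor F = F
W -> (~L xor (H & (~L -> H))) = T -> F = F
Thus S2 is false.

1 of the 2 statements is true.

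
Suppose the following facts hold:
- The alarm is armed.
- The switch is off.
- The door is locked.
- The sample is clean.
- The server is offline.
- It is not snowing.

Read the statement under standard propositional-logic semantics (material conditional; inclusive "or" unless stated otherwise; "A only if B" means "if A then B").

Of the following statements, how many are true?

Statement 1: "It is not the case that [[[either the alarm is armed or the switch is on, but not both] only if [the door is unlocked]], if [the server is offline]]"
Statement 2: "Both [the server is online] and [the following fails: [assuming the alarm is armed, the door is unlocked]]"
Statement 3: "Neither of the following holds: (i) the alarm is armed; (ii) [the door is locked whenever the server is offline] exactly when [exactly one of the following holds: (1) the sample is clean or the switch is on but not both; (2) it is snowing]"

1

Let U = "the server is online" (False), P = "the alarm is armed" (True), Q = "the switch is on" (False), R = "the door is locked" (True), S = "the sample is contaminated" (False), V = "it is snowing" (False).

Statement 1: Parsed as not (not U -> ((P xor Q) -> not R))

not U = not False = True
P xor Q = True xor False = True
not R = not True = False
(P xor Q) -> not R = True -> False = False
not U -> ((P xor Q) -> not R) = True -> False = False
not (not U -> ((P xor Q) -> not R)) = not False = True
Thus Statement 1 is true.

Statement 2: In symbols: U and not (P -> not R)

not R = not True = False
P -> not R = True -> False = False
not (P -> not R) = not False = True
U and not (P -> not R) = False and True = False
Hence Statement 2 is false.

Statement 3: Formalization: P nor ((not U -> R) iff ((not S xor Q) xor V))

not U = not False = True
not U -> R = True -> True = True
not S = not False = True
not S xor Q = True xor False = True
(not S xor Q) xor V = True xor False = True
(not U -> R) iff ((not S xor Q) xor V) = True iff True = True
P nor ((not U -> R) iff ((not S xor Q) xor V)) = True nor True = False
Hence Statement 3 is false.

Count: 1.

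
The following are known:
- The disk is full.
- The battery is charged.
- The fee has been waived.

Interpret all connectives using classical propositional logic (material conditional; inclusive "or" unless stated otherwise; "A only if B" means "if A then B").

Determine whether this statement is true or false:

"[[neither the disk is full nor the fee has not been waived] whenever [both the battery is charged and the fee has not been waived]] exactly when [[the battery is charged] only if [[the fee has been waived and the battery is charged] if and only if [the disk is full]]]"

Let Q = "the battery is charged" (True), R = "the fee has been waived" (True), P = "the disk is full" (True).
Parsed as ((Q and not R) -> (P nor not R)) iff (Q -> ((R and Q) iff P))

not R = not True = False
Q and not R = True and False = False
not R = not True = False
P nor not R = True nor False = False
(Q and not R) -> (P nor not R) = False -> False = True
R and Q = True and True = True
(R and Q) iff P = True iff True = True
Q -> ((R and Q) iff P) = True -> True = True
((Q and not R) -> (P nor not R)) iff (Q -> ((R and Q) iff P)) = True iff True = True

true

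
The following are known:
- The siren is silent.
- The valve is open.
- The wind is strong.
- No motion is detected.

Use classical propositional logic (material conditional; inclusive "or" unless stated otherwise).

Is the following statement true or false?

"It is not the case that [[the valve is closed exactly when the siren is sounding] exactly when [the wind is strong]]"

False.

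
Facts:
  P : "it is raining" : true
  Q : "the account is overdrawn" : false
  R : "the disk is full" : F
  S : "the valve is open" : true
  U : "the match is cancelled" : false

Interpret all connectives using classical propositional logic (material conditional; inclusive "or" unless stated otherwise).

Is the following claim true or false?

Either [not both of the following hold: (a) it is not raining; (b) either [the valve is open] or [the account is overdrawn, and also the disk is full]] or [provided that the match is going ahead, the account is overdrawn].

This is (¬P ↑ (S ∨ (Q ∧ R))) ∨ (¬U → Q).

¬P = ¬T = F
Q ∧ R = F ∧ F = F
S ∨ (Q ∧ R) = T ∨ F = T
¬P ↑ (S ∨ (Q ∧ R)) = F ↑ T = T
¬U = ¬F = T
¬U → Q = T → F = F
(¬P ↑ (S ∨ (Q ∧ R))) ∨ (¬U → Q) = T ∨ F = T

True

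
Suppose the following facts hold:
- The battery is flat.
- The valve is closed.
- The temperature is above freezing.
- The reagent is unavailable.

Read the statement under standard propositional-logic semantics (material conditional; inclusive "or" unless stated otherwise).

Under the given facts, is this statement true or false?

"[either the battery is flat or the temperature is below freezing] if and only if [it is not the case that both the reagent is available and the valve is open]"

True

Let H = "the battery is charged" (False), V = "the temperature is below freezing" (False), L = "the reagent is available" (False), W = "the valve is open" (False).
Parsed as (not H or V) iff (L nand W)

not H = not False = True
not H or V = True or False = True
L nand W = False nand False = True
(not H or V) iff (L nand W) = True iff True = True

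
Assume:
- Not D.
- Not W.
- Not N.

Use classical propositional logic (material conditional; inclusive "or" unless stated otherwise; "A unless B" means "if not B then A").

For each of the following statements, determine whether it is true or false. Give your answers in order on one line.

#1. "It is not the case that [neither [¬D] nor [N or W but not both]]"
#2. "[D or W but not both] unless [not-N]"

#1 true, #2 true

#1: Parsed as ~(~D nor (N xor W))

~D = ~F = T
N xor W = F xor F = F
~D nor (N xor W) = T nor F = F
~(~D nor (N xor W)) = ~F = T
So #1 is true.

#2: This is (D xor W) | ~N.

D xor W = F xor F = F
~N = ~F = T
(D xor W) | ~N = F | T = T
Hence #2 is true.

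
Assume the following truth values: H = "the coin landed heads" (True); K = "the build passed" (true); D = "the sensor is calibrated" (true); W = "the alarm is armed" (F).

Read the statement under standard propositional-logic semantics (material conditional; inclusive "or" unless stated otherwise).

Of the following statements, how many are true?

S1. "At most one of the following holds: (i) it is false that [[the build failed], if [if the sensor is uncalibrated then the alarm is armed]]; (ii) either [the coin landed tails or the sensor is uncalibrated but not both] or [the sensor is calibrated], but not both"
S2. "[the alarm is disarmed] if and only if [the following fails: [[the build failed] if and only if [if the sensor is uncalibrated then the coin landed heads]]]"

1

S1: Formalization: ~((~D -> W) -> ~K) nand ((~H xor ~D) xor D)

~D = ~T = F
~D -> W = F -> F = T
~K = ~T = F
(~D -> W) -> ~K = T -> F = F
~((~D -> W) -> ~K) = ~F = T
~H = ~T = F
~D = ~T = F
~H xor ~D = F xor F = F
(~H xor ~D) xor D = F xor T = T
~((~D -> W) -> ~K) nand ((~H xor ~D) xor D) = T nand T = F
So S1 is false.

S2: In symbols: ~W <-> ~(~K <-> (~D -> H))

~W = ~F = T
~K = ~T = F
~D = ~T = F
~D -> H = F -> T = T
~K <-> (~D -> H) = F <-> T = F
~(~K <-> (~D -> H)) = ~F = T
~W <-> ~(~K <-> (~D -> H)) = T <-> T = T
So S2 is true.

1 of the 2 statements is true.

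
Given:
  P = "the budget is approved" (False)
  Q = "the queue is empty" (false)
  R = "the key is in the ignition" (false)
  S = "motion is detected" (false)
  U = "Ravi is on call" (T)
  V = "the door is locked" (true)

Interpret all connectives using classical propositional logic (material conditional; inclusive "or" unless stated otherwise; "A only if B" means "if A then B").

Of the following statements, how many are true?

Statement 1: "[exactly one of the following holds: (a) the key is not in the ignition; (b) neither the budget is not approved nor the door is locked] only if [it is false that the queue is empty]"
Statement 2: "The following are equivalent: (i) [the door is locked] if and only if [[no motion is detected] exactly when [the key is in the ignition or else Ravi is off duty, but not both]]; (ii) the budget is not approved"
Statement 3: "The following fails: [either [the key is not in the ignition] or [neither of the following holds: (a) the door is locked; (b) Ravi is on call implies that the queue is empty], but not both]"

Statement 1: In symbols: (not R xor (not P nor V)) -> not Q

not R = not False = True
not P = not False = True
not P nor V = True nor True = False
not R xor (not P nor V) = True xor False = True
not Q = not False = True
(not R xor (not P nor V)) -> not Q = True -> True = True
Hence Statement 1 is true.

Statement 2: In symbols: (V iff (not S iff (R xor not U))) iff not P

not S = not False = True
not U = not True = False
R xor not U = False xor False = False
not S iff (R xor not U) = True iff False = False
V iff (not S iff (R xor not U)) = True iff False = False
not P = not False = True
(V iff (not S iff (R xor not U))) iff not P = False iff True = False
Thus Statement 2 is false.

Statement 3: Formalization: not (not R xor (V nor (U -> Q)))

not R = not False = True
U -> Q = True -> False = False
V nor (U -> Q) = True nor False = False
not R xor (V nor (U -> Q)) = True xor False = True
not (not R xor (V nor (U -> Q))) = not True = False
So Statement 3 is false.

1 of the 3 statements is true.

1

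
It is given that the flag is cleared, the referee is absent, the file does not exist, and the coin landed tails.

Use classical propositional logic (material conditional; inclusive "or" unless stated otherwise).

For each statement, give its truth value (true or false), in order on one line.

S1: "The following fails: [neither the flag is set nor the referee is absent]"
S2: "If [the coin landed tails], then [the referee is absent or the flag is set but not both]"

S1 T; S2 T

Let W = "the flag is set" (F), R = "the referee is present" (F), M = "the coin landed heads" (F).

S1: This is ~(W nor ~R).

~R = ~F = T
W nor ~R = F nor T = F
~(W nor ~R) = ~F = T
Hence S1 is true.

S2: Parsed as ~M -> (~R xor W)

~M = ~F = T
~R = ~F = T
~R xor W = T xor F = T
~M -> (~R xor W) = T -> T = T
Hence S2 is true.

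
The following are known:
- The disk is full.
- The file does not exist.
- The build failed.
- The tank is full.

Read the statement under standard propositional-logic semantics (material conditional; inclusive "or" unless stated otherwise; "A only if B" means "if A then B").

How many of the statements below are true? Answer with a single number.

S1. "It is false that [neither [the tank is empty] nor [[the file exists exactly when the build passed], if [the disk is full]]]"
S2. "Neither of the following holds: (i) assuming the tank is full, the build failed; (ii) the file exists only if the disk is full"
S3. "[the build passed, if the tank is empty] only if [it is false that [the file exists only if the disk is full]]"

1

Let S = "the tank is full" (T), P = "the disk is full" (T), Q = "the file exists" (F), R = "the build passed" (F).

S1: In symbols: ~(~S nor (P -> (Q <-> R)))

~S = ~T = F
Q <-> R = F <-> F = T
P -> (Q <-> R) = T -> T = T
~S nor (P -> (Q <-> R)) = F nor T = F
~(~S nor (P -> (Q <-> R))) = ~F = T
So S1 is true.

S2: Formalization: (S -> ~R) nor (Q -> P)

~R = ~F = T
S -> ~R = T -> T = T
Q -> P = F -> T = T
(S -> ~R) nor (Q -> P) = T nor T = F
Thus S2 is false.

S3: This is (~S -> R) -> ~(Q -> P).

~S = ~T = F
~S -> R = F -> F = T
Q -> P = F -> T = T
~(Q -> P) = ~T = F
(~S -> R) -> ~(Q -> P) = T -> F = F
Hence S3 is false.

True statements: 1 (S1).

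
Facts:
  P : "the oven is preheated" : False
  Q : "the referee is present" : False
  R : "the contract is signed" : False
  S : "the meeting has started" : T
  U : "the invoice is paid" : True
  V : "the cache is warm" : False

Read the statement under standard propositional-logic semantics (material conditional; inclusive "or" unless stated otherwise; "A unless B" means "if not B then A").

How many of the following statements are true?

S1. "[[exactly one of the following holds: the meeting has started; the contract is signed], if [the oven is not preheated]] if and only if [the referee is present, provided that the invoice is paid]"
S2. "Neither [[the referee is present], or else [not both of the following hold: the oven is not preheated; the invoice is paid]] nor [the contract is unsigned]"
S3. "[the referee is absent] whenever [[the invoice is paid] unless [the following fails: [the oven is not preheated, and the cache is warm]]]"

1

S1: In symbols: (¬P → (S ⊕ R)) ↔ (U → Q)

¬P = ¬F = T
S ⊕ R = T ⊕ F = T
¬P → (S ⊕ R) = T → T = T
U → Q = T → F = F
(¬P → (S ⊕ R)) ↔ (U → Q) = T ↔ F = F
So S1 is false.

S2: In symbols: (Q ∨ (¬P ↑ U)) ↓ ¬R

¬P = ¬F = T
¬P ↑ U = T ↑ T = F
Q ∨ (¬P ↑ U) = F ∨ F = F
¬R = ¬F = T
(Q ∨ (¬P ↑ U)) ↓ ¬R = F ↓ T = F
Hence S2 is false.

S3: This is (U ∨ ¬(¬P ∧ V)) → ¬Q.

¬P = ¬F = T
¬P ∧ V = T ∧ F = F
¬(¬P ∧ V) = ¬F = T
U ∨ ¬(¬P ∧ V) = T ∨ T = T
¬Q = ¬F = T
(U ∨ ¬(¬P ∧ V)) → ¬Q = T → T = T
So S3 is true.

1 of the 3 statements is true (S3).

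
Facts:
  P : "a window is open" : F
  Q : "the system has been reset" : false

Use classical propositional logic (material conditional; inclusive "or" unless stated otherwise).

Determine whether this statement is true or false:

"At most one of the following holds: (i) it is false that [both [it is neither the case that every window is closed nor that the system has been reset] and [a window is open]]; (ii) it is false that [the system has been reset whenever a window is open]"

Parsed as ¬((¬P ↓ Q) ∧ P) ↑ ¬(P → Q)

¬P = ¬F = T
¬P ↓ Q = T ↓ F = F
(¬P ↓ Q) ∧ P = F ∧ F = F
¬((¬P ↓ Q) ∧ P) = ¬F = T
P → Q = F → F = T
¬(P → Q) = ¬T = F
¬((¬P ↓ Q) ∧ P) ↑ ¬(P → Q) = T ↑ F = T

true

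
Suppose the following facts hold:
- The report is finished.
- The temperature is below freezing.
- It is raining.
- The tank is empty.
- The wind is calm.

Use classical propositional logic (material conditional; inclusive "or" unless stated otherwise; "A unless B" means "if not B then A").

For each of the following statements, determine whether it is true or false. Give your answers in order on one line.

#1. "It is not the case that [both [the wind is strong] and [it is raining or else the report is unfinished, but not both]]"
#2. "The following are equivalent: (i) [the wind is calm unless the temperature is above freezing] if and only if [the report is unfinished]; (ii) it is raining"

#1 T / #2 F

Let K = "the wind is strong" (False), S = "it is raining" (True), V = "the report is finished" (True), R = "the temperature is below freezing" (True).

#1: In symbols: not (K and (S xor not V))

not V = not True = False
S xor not V = True xor False = True
K and (S xor not V) = False and True = False
not (K and (S xor not V)) = not False = True
Hence #1 is true.

#2: In symbols: ((not K or not R) iff not V) iff S

not K = not False = True
not R = not True = False
not K or not R = True or False = True
not V = not True = False
(not K or not R) iff not V = True iff False = False
((not K or not R) iff not V) iff S = False iff True = False
Hence #2 is false.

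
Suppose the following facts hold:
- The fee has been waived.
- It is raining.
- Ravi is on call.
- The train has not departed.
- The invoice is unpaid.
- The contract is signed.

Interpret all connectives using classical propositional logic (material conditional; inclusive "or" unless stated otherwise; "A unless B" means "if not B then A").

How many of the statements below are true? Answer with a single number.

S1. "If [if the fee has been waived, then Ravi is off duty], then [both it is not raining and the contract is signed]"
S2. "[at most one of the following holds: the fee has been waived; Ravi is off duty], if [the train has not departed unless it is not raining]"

2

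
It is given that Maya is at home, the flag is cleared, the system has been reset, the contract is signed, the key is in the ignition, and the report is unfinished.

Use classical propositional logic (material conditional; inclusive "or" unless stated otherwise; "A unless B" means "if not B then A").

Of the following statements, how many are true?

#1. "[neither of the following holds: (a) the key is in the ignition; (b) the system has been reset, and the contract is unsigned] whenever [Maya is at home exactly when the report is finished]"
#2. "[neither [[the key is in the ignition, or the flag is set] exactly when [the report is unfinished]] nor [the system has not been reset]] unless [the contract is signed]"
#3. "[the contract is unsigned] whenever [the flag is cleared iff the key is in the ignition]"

2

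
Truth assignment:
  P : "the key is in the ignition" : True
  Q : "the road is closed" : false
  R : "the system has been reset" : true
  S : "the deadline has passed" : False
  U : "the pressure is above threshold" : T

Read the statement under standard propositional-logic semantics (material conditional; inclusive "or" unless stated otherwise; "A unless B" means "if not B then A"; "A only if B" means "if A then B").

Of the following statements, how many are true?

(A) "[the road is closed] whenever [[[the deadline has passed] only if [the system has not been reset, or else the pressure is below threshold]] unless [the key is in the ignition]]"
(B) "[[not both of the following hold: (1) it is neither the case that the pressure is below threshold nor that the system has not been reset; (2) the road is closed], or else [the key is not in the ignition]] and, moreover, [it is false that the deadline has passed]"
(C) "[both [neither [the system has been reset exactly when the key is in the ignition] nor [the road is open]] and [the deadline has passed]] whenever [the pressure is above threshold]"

(A): Parsed as ((S → (¬R ∨ ¬U)) ∨ P) → Q

¬R = ¬T = F
¬U = ¬T = F
¬R ∨ ¬U = F ∨ F = F
S → (¬R ∨ ¬U) = F → F = T
(S → (¬R ∨ ¬U)) ∨ P = T ∨ T = T
((S → (¬R ∨ ¬U)) ∨ P) → Q = T → F = F
So (A) is false.

(B): Formalization: (((¬U ↓ ¬R) ↑ Q) ∨ ¬P) ∧ ¬S

¬U = ¬T = F
¬R = ¬T = F
¬U ↓ ¬R = F ↓ F = T
(¬U ↓ ¬R) ↑ Q = T ↑ F = T
¬P = ¬T = F
((¬U ↓ ¬R) ↑ Q) ∨ ¬P = T ∨ F = T
¬S = ¬F = T
(((¬U ↓ ¬R) ↑ Q) ∨ ¬P) ∧ ¬S = T ∧ T = T
So (B) is true.

(C): Formalization: U → (((R ↔ P) ↓ ¬Q) ∧ S)

R ↔ P = T ↔ T = T
¬Q = ¬F = T
(R ↔ P) ↓ ¬Q = T ↓ T = F
((R ↔ P) ↓ ¬Q) ∧ S = F ∧ F = F
U → (((R ↔ P) ↓ ¬Q) ∧ S) = T → F = F
Thus (C) is false.

True statements: 1 ((B)).

1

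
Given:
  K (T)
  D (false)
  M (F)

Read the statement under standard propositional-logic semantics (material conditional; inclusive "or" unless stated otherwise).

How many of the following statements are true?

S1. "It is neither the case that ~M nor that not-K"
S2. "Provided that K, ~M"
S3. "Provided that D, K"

S1: This is not M nor not K.

not M = not False = True
not K = not True = False
not M nor not K = True nor False = False
So S1 is false.

S2: Parsed as K -> not M

not M = not False = True
K -> not M = True -> True = True
Thus S2 is true.

S3: Parsed as D -> K

D -> K = False -> True = True
Hence S3 is true.

Count: 2.

2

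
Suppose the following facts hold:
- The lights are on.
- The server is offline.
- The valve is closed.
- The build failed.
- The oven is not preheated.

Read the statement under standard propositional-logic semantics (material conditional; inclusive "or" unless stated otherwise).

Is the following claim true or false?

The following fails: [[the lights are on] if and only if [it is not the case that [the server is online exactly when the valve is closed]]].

Let P = "the lights are on" (T), Q = "the server is online" (F), R = "the valve is open" (F).
Parsed as ~(P <-> ~(Q <-> ~R))

~R = ~F = T
Q <-> ~R = F <-> T = F
~(Q <-> ~R) = ~F = T
P <-> ~(Q <-> ~R) = T <-> T = T
~(P <-> ~(Q <-> ~R)) = ~T = F

false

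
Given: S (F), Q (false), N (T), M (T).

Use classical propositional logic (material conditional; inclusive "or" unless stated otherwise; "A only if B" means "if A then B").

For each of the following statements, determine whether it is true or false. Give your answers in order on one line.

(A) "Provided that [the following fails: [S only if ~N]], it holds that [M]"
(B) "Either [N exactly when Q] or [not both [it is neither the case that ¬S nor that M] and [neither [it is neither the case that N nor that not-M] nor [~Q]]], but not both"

(A): Parsed as ¬(S → ¬N) → M

¬N = ¬T = F
S → ¬N = F → F = T
¬(S → ¬N) = ¬T = F
¬(S → ¬N) → M = F → T = T
Hence (A) is true.

(B): Formalization: (N ↔ Q) ⊕ ((¬S ↓ M) ↑ ((N ↓ ¬M) ↓ ¬Q))

N ↔ Q = T ↔ F = F
¬S = ¬F = T
¬S ↓ M = T ↓ T = F
¬M = ¬T = F
N ↓ ¬M = T ↓ F = F
¬Q = ¬F = T
(N ↓ ¬M) ↓ ¬Q = F ↓ T = F
(¬S ↓ M) ↑ ((N ↓ ¬M) ↓ ¬Q) = F ↑ F = T
(N ↔ Q) ⊕ ((¬S ↓ M) ↑ ((N ↓ ¬M) ↓ ¬Q)) = F ⊕ T = T
Hence (B) is true.

(A) True, (B) True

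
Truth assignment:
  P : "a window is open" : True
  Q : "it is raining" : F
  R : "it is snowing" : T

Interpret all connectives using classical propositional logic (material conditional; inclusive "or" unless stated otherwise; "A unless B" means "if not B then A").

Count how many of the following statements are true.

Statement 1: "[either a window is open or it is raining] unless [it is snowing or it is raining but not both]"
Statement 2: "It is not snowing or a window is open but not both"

2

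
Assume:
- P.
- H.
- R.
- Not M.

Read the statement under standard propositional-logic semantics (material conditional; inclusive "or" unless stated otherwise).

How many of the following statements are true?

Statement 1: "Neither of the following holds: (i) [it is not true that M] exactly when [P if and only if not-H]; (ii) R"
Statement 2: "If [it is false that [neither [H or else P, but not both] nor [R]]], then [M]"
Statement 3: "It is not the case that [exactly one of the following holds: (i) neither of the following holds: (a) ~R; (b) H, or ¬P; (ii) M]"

Statement 1: Formalization: (not M iff (P iff not H)) nor R

not M = not False = True
not H = not True = False
P iff not H = True iff False = False
not M iff (P iff not H) = True iff False = False
(not M iff (P iff not H)) nor R = False nor True = False
So Statement 1 is false.

Statement 2: In symbols: not ((H xor P) nor R) -> M

H xor P = True xor True = False
(H xor P) nor R = False nor True = False
not ((H xor P) nor R) = not False = True
not ((H xor P) nor R) -> M = True -> False = False
So Statement 2 is false.

Statement 3: Parsed as not ((not R nor (H or not P)) xor M)

not R = not True = False
not P = not True = False
H or not P = True or False = True
not R nor (H or not P) = False nor True = False
(not R nor (H or not P)) xor M = False xor False = False
not ((not R nor (H or not P)) xor M) = not False = True
So Statement 3 is true.

Count: 1.

1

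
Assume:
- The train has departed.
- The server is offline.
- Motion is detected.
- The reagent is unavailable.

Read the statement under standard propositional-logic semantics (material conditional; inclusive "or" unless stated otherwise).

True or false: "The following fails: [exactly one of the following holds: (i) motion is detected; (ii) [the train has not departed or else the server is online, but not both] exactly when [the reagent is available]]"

True.

Let R = "motion is detected" (T), P = "the train has departed" (T), Q = "the server is online" (F), S = "the reagent is available" (F).
Parsed as ¬(R ⊕ ((¬P ⊕ Q) ↔ S))

¬P = ¬T = F
¬P ⊕ Q = F ⊕ F = F
(¬P ⊕ Q) ↔ S = F ↔ F = T
R ⊕ ((¬P ⊕ Q) ↔ S) = T ⊕ T = F
¬(R ⊕ ((¬P ⊕ Q) ↔ S)) = ¬F = T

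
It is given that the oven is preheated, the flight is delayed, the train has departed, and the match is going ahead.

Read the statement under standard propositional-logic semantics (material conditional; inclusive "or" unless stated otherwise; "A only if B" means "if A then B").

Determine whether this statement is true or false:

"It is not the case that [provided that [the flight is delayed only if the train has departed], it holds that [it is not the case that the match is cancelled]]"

Let Q = "the flight is delayed" (True), R = "the train has departed" (True), S = "the match is cancelled" (False).
This is not ((Q -> R) -> not S).

Q -> R = True -> True = True
not S = not False = True
(Q -> R) -> not S = True -> True = True
not ((Q -> R) -> not S) = not True = False

false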